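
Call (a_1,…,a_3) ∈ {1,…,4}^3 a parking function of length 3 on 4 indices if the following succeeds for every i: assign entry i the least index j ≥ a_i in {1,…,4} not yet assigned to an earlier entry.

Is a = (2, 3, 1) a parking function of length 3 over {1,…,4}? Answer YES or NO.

YES

Rearranged: b = (1, 2, 3).
  b_1=1 ≤ 2
  b_2=2 ≤ 3
  b_3=3 ≤ 4
All bounds hold ⇒ YES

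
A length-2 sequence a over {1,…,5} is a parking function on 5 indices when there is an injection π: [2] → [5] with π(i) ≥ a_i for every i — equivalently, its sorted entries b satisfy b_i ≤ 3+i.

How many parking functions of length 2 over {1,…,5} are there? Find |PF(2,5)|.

24

|PF(2,5)| = (5−2+1)·(5+1)^(2−1) = 4×6 = 24 (Konheim–Weiss)
E.g. (3,4) → sorted (3,4): b_i ≤ 3+i ∀i, a PF.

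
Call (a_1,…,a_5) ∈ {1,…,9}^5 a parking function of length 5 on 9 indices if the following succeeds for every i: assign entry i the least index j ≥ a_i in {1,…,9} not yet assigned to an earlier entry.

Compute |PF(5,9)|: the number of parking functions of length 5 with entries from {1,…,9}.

Count = (10−5)·10^(5−1) = 5×10000 = 50000 [KW]
Example (6,8,4,9,6) → sorted (4,6,6,8,9): b_i ≤ 4+i ∀i, a PF.

50000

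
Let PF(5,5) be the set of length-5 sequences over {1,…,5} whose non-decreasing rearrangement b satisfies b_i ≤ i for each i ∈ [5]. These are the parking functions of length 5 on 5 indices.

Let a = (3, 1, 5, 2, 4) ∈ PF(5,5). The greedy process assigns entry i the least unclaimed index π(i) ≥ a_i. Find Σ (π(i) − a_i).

Σπ = 15 ({1..5} each once); Σa = 3+1+5+2+4 = 15; disp = 15−15 = 0.

0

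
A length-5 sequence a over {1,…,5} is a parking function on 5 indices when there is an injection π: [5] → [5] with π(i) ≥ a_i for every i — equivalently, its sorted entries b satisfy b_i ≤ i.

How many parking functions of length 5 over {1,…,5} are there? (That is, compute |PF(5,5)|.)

1296

Count = (6−5)·6^(5−1) = 1×1296 = 1296
Check (3,1,2,4,4) → sorted (1,2,3,4,4): b_i ≤ i ∀i, a PF.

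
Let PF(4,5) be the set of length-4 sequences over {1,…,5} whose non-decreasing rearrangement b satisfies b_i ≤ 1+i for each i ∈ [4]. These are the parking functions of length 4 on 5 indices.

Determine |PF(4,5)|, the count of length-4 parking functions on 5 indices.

432

Count = (5+1−4)·(5+1)^{4−1} = 2·216 = 432 (Pollak)
E.g. (4,5,3,1) → sorted (1,3,4,5): b_i ≤ 1+i ∀i, a PF.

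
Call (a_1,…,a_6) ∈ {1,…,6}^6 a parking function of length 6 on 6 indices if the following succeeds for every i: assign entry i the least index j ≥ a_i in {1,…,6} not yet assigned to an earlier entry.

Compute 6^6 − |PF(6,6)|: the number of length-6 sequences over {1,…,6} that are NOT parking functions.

#PF = 1·7^5 = 1×16807 = 16807 (Pollak)
E.g. (3,5,4,6,3,4) → sorted (3,3,4,4,5,6): b_1=3>1, not a PF.
6^6 − 16807 = 46656 − 16807 = 29849

29849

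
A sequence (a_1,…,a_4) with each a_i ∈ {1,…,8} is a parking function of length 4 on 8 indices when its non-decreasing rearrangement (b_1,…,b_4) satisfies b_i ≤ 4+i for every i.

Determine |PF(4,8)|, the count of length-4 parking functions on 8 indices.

3645

|PF(4,8)| = (9−4)·9^(4−1) = 5×729 = 3645
One tuple (5,2,8,3) → sorted (2,3,5,8): b_i ≤ 4+i ∀i, a PF.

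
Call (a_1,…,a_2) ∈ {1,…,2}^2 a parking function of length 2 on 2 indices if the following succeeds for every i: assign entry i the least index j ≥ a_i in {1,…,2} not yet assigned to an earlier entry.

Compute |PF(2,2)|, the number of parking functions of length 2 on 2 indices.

3

Count = (2−2+1)·(2+1)^(2−1) = 1×3 = 3 [KW]
Example (1,1) → sorted (1,1): b_i ≤ i ∀i, a PF.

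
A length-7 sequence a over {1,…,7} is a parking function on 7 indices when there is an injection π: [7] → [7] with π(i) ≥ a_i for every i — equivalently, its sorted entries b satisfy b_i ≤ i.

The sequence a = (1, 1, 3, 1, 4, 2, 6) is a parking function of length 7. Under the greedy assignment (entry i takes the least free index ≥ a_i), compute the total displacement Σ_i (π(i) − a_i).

10

Σπ = 7·8/2 = 28 (π permutes [7]); Σa = 1+1+3+1+4+2+6 = 18; disp = 28−18 = 10.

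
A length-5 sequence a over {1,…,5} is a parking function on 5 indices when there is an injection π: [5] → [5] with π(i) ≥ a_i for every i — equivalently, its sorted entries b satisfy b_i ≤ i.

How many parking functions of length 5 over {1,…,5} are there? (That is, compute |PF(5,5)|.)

1296

Count = 1·6^4 = 1×1296 = 1296 (Pollak)
Example (1,2,5,1,1) → sorted (1,1,1,2,5): b_i ≤ i ∀i, a PF.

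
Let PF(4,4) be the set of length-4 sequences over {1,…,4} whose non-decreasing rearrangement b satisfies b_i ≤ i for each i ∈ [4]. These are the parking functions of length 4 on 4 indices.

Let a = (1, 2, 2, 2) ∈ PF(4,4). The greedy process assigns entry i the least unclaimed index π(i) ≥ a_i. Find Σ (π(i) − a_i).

Σπ = 10 ({1..4} each once); Σa = 1+2+2+2 = 7; disp = 10−7 = 3.

3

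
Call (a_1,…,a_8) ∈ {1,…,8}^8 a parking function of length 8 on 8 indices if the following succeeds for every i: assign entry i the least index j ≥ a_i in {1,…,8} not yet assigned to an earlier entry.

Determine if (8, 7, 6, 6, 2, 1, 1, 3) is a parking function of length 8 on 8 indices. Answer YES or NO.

Rearranged: b = (1, 1, 2, 3, 6, 6, 7, 8).
  b_1=1 ≤ 1
  b_2=1 ≤ 2
  b_3=2 ≤ 3
  b_4=3 ≤ 4
  b_5=6 > 5
  fails at i=5 ⇒ NO

NO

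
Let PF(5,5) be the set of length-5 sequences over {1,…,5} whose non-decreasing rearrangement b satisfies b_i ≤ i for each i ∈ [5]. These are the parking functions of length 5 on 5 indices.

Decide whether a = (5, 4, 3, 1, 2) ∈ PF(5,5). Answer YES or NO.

Sorted: b = (1, 2, 3, 4, 5).
  b_1=1 ≤ 1
  b_2=2 ≤ 2
  b_3=3 ≤ 3
  b_4=4 ≤ 4
  b_5=5 ≤ 5
All bounds hold ⇒ YES

YES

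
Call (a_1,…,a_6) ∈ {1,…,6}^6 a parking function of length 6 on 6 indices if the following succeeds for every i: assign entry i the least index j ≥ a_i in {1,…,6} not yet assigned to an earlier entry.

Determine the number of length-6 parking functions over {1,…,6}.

16807

|PF(6,6)| = (7−6)·7^(6−1) = 1 · 16807 = 16807 (Pollak)
E.g. (6,1,4,3,2,4) → sorted (1,2,3,4,4,6): b_i ≤ i ∀i, a PF.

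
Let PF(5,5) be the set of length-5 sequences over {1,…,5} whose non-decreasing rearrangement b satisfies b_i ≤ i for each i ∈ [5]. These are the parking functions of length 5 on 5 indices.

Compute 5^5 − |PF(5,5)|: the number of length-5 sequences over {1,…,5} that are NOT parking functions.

|PF| = (6−5)·6^(5−1) = 1 · 1296 = 1296 (Konheim–Weiss)
Example (2,5,5,4,5) → sorted (2,4,5,5,5): b_1=2>1, not a PF.
5^5 − 1296 = 3125 − 1296 = 1829

1829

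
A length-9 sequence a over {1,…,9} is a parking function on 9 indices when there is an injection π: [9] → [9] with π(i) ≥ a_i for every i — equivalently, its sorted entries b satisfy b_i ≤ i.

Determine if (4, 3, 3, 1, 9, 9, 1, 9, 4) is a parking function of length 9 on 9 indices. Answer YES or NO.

Sorted: b = (1, 1, 3, 3, 4, 4, 9, 9, 9).
  b_1=1 ≤ 1
  b_2=1 ≤ 2
  b_3=3 ≤ 3
  b_4=3 ≤ 4
  b_5=4 ≤ 5
  b_6=4 ≤ 6
  b_7=9 > 7
  fails at i=7 ⇒ NO

NO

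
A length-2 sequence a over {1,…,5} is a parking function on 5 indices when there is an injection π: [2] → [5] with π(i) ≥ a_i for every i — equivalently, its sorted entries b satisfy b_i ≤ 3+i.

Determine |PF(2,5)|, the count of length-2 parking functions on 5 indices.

24

#PF = (5+1−2)·(5+1)^{2−1} = 4×6 = 24 [KW]
Example (3,1) → sorted (1,3): b_i ≤ 3+i ∀i, a PF.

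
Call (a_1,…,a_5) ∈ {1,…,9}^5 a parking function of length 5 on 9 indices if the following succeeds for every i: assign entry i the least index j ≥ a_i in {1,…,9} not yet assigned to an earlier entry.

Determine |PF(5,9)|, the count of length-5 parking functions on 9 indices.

50000

#PF = 5·10^4 = 5×10000 = 50000
Check (9,6,5,1,3) → sorted (1,3,5,6,9): b_i ≤ 4+i ∀i, a PF.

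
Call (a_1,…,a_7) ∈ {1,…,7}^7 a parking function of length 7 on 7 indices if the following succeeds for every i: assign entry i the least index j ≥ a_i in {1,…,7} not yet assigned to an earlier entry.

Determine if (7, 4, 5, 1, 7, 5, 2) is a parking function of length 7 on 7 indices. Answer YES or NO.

Order a: b = (1, 2, 4, 5, 5, 7, 7).
  b_1=1 ≤ 1
  b_2=2 ≤ 2
  b_3=4 > 3
  fails at i=3 ⇒ NO

NO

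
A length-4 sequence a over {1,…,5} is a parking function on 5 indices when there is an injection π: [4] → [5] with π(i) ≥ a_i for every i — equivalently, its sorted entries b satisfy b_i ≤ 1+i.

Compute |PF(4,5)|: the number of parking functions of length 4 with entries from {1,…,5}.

|PF(4,5)| = (5−4+1)·(5+1)^(4−1) = 2 · 216 = 432 (Pollak)
Example (4,3,2,2) → sorted (2,2,3,4): b_i ≤ 1+i ∀i, a PF.

432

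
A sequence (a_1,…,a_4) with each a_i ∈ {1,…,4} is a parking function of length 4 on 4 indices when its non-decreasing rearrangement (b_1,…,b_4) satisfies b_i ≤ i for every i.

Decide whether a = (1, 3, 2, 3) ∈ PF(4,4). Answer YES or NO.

YES

Rearranged: b = (1, 2, 3, 3).
  b_1=1 ≤ 1
  b_2=2 ≤ 2
  b_3=3 ≤ 3
  b_4=3 ≤ 4
All bounds hold ⇒ YES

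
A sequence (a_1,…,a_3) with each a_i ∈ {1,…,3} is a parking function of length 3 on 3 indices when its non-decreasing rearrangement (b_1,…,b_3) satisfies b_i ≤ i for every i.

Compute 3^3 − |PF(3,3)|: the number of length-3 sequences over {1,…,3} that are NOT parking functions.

#PF = (4−3)·4^(3−1) = 1·16 = 16 (Konheim–Weiss)
Check (2,2,2) → sorted (2,2,2): b_1=2>1, not a PF.
Total 27; non-PF = 27−16 = 11

11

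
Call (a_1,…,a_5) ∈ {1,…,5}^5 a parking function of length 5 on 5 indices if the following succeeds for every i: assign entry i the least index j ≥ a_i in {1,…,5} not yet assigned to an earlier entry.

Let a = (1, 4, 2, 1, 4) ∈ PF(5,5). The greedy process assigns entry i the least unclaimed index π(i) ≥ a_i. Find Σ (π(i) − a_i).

3

Σπ(i) = 1+…+5 = 15; Σa = 1+4+2+1+4 = 12; disp = 15−12 = 3.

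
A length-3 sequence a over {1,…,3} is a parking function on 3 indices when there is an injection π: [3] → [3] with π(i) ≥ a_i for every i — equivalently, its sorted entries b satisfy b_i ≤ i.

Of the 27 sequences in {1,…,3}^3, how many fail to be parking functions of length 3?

11

|PF(3,3)| = (3+1−3)·(3+1)^{3−1} = 1·16 = 16
One tuple (2,2,3) → sorted (2,2,3): b_1=2>1, not a PF.
Total 27; non-PF = 27−16 = 11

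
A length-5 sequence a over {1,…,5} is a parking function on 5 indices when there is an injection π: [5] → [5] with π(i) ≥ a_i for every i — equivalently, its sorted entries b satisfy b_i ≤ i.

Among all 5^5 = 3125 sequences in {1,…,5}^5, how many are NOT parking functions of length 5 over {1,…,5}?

1829

|PF(5,5)| = (5−5+1)·(5+1)^(5−1) = 1 · 1296 = 1296 (Pollak)
One tuple (3,3,4,1,4) → sorted (1,3,3,4,4): b_2=3>2, not a PF.
So 3125 − 1296 = 1829 fail.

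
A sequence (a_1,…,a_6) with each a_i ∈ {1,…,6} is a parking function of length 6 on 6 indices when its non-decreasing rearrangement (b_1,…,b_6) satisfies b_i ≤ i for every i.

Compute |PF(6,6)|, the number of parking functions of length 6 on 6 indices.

Count = 1·7^5 = 1 · 16807 = 16807 (Pollak)
E.g. (3,2,1,1,6,1) → sorted (1,1,1,2,3,6): b_i ≤ i ∀i, a PF.

16807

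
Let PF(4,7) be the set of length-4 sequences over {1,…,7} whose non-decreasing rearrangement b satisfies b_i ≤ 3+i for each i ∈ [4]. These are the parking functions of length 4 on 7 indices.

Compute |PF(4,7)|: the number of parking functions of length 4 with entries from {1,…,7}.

#PF = 4·8^3 = 4×512 = 2048
Example (1,2,3,7) → sorted (1,2,3,7): b_i ≤ 3+i ∀i, a PF.

2048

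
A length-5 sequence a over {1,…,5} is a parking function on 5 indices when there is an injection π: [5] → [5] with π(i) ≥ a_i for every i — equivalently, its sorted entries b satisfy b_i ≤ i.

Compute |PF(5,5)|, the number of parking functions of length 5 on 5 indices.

#PF = (6−5)·6^(5−1) = 1·1296 = 1296
Check (1,2,5,1,3) → sorted (1,1,2,3,5): b_i ≤ i ∀i, a PF.

1296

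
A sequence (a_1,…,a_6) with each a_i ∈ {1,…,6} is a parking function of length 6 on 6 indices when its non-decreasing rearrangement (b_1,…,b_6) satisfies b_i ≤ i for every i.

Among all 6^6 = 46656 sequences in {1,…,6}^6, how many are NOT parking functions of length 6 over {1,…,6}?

Count = 1·7^5 = 1·16807 = 16807 [KW]
E.g. (5,5,6,6,6,4) → sorted (4,5,5,6,6,6): b_1=4>1, not a PF.
6^6 − 16807 = 46656 − 16807 = 29849

29849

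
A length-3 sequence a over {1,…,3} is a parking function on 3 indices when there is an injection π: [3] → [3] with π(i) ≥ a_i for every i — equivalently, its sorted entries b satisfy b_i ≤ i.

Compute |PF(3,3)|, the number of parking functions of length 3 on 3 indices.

|PF| = (3+1−3)·(3+1)^{3−1} = 1×16 = 16 (Konheim–Weiss)
Check (1,1,2) → sorted (1,1,2): b_i ≤ i ∀i, a PF.

16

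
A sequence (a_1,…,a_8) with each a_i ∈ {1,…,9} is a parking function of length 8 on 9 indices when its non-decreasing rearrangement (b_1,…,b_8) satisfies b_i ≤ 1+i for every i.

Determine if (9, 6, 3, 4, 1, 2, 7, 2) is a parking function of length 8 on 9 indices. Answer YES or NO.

Rearranged: b = (1, 2, 2, 3, 4, 6, 7, 9).
  b_1=1 ≤ 2
  b_2=2 ≤ 3
  b_3=2 ≤ 4
  b_4=3 ≤ 5
  b_5=4 ≤ 6
  b_6=6 ≤ 7
  b_7=7 ≤ 8
  b_8=9 ≤ 9
All bounds hold ⇒ YES

YES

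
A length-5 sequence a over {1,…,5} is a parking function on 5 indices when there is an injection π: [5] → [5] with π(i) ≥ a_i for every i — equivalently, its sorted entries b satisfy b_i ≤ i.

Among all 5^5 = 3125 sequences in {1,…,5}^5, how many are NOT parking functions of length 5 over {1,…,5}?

1829

Count = (5+1−5)·(5+1)^{5−1} = 1×1296 = 1296 [KW]
One tuple (4,1,4,1,5) → sorted (1,1,4,4,5): b_3=4>3, not a PF.
So 3125 − 1296 = 1829 fail.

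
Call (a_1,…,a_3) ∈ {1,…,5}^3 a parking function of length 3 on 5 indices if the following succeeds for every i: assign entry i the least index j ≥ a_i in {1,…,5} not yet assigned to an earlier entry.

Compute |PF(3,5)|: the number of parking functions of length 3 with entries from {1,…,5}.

|PF| = (5−3+1)·(5+1)^(3−1) = 3×36 = 108
One tuple (5,4,3) → sorted (3,4,5): b_i ≤ 2+i ∀i, a PF.

108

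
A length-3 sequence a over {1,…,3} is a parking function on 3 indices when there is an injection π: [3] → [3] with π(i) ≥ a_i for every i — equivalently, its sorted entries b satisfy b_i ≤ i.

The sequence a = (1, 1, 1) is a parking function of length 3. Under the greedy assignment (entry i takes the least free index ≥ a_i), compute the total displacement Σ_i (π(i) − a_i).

3

Σπ(i) = 1+…+3 = 6; Σa = 1+1+1 = 3; disp = 6−3 = 3.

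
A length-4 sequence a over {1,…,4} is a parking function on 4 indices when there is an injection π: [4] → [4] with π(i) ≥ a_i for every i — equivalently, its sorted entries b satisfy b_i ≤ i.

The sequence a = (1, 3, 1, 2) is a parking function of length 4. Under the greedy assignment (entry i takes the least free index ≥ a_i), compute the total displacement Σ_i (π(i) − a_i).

3

Σπ(i) = 1+…+4 = 10; Σa = 1+3+1+2 = 7; disp = 10−7 = 3.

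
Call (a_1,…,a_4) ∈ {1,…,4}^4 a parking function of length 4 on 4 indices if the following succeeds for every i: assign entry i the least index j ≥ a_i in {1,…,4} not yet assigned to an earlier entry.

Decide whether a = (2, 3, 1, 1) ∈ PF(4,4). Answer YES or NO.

YES

Sorted: b = (1, 1, 2, 3).
  b_1=1 ≤ 1
  b_2=1 ≤ 2
  b_3=2 ≤ 3
  b_4=3 ≤ 4
All bounds hold ⇒ YES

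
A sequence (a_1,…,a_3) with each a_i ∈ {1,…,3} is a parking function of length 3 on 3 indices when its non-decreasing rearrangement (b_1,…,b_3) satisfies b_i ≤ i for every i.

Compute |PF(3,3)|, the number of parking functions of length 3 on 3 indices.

|PF| = (3−3+1)·(3+1)^(3−1) = 1 · 16 = 16 [KW]
E.g. (1,3,2) → sorted (1,2,3): b_i ≤ i ∀i, a PF.

16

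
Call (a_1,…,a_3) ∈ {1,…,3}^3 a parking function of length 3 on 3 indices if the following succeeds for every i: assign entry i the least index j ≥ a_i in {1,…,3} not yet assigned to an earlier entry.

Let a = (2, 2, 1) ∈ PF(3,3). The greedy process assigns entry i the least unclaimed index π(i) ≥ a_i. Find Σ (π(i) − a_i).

1

Σπ(i) = 1+…+3 = 6; Σa = 2+2+1 = 5; disp = 6−5 = 1.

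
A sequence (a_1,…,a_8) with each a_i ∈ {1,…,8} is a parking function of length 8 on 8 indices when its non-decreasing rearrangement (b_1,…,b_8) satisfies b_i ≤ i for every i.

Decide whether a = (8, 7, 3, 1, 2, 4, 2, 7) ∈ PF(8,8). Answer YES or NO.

Order a: b = (1, 2, 2, 3, 4, 7, 7, 8).
  b_1=1 ≤ 1
  b_2=2 ≤ 2
  b_3=2 ≤ 3
  b_4=3 ≤ 4
  b_5=4 ≤ 5
  b_6=7 > 6
  fails at i=6 ⇒ NO

NO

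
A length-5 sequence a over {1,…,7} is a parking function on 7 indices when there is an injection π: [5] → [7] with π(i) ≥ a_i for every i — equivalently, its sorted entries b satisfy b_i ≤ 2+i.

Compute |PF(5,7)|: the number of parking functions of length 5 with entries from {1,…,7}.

|PF(5,7)| = (7−5+1)·(7+1)^(5−1) = 3 · 4096 = 12288 (Pollak)
Check (2,3,1,7,2) → sorted (1,2,2,3,7): b_i ≤ 2+i ∀i, a PF.

12288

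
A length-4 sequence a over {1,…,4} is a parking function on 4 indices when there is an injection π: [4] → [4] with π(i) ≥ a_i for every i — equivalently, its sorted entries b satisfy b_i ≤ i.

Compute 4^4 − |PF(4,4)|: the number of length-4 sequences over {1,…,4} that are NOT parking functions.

#PF = (5−4)·5^(4−1) = 1×125 = 125 (Pollak)
One tuple (3,4,4,3) → sorted (3,3,4,4): b_1=3>1, not a PF.
So 256 − 125 = 131 fail.

131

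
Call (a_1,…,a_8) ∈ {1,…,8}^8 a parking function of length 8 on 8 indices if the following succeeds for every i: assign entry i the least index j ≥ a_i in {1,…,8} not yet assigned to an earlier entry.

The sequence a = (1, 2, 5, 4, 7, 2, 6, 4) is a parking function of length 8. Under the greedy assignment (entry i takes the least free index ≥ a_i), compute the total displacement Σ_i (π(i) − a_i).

Σπ = 8·9/2 = 36 (π permutes [8]); Σa = 1+2+5+4+7+2+6+4 = 31; disp = 36−31 = 5.

5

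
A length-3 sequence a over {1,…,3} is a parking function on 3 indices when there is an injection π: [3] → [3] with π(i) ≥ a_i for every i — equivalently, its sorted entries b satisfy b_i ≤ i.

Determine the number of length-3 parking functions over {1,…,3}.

16

|PF| = 1·4^2 = 1·16 = 16 [KW]
One tuple (1,1,1) → sorted (1,1,1): b_i ≤ i ∀i, a PF.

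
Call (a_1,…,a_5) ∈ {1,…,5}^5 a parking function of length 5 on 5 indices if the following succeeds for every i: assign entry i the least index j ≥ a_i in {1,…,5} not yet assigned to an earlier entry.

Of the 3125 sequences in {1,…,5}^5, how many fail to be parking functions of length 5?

|PF| = (5+1−5)·(5+1)^{5−1} = 1·1296 = 1296
One tuple (5,3,3,3,3) → sorted (3,3,3,3,5): b_1=3>1, not a PF.
Total 3125; non-PF = 3125−1296 = 1829

1829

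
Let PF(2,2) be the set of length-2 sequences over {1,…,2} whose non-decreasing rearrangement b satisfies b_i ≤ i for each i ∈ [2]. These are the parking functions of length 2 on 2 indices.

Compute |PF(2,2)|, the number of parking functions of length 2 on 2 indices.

|PF(2,2)| = (2+1−2)·(2+1)^{2−1} = 1 · 3 = 3
One tuple (2,1) → sorted (1,2): b_i ≤ i ∀i, a PF.

3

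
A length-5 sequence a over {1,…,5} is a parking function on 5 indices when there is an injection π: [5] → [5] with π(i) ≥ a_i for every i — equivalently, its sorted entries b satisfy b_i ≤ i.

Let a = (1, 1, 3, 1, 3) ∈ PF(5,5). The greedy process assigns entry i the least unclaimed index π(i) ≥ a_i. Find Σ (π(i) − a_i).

Σπ(i) = 1+…+5 = 15; Σa = 1+1+3+1+3 = 9; disp = 15−9 = 6.

6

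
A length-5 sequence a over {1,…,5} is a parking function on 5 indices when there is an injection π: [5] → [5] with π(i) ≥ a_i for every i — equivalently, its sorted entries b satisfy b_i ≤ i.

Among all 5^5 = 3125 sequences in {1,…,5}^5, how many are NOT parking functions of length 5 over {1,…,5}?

1829

#PF = (5−5+1)·(5+1)^(5−1) = 1 · 1296 = 1296 (Pollak)
E.g. (3,5,4,5,2) → sorted (2,3,4,5,5): b_1=2>1, not a PF.
Total 3125; non-PF = 3125−1296 = 1829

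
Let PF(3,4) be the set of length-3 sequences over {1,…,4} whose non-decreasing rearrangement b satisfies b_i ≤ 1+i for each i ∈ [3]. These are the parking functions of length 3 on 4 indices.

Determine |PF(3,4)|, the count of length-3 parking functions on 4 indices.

50

#PF = (4−3+1)·(4+1)^(3−1) = 2 · 25 = 50 (Konheim–Weiss)
One tuple (1,1,1) → sorted (1,1,1): b_i ≤ 1+i ∀i, a PF.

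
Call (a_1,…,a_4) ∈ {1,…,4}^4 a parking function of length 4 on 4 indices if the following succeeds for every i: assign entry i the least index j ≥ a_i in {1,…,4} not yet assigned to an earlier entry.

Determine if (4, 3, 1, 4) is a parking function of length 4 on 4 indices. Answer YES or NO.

Rearranged: b = (1, 3, 4, 4).
  b_1=1 ≤ 1
  b_2=3 > 2
  fails at i=2 ⇒ NO

NO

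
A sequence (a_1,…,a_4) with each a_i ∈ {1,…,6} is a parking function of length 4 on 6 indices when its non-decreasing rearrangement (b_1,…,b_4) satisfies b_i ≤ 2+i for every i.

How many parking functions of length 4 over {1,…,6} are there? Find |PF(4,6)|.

1029

Count = (6+1−4)·(6+1)^{4−1} = 3×343 = 1029 [KW]
Example (4,3,1,2) → sorted (1,2,3,4): b_i ≤ 2+i ∀i, a PF.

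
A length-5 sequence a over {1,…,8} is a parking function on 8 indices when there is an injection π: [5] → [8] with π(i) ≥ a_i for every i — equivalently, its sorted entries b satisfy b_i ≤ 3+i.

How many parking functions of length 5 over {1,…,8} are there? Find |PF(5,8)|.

Count = (9−5)·9^(5−1) = 4 · 6561 = 26244 [KW]
E.g. (2,5,4,7,7) → sorted (2,4,5,7,7): b_i ≤ 3+i ∀i, a PF.

26244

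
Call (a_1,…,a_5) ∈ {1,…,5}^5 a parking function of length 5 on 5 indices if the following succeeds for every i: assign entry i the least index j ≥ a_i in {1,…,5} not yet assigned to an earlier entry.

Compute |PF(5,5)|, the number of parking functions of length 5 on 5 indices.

Count = (6−5)·6^(5−1) = 1×1296 = 1296 [KW]
Example (3,5,2,1,4) → sorted (1,2,3,4,5): b_i ≤ i ∀i, a PF.

1296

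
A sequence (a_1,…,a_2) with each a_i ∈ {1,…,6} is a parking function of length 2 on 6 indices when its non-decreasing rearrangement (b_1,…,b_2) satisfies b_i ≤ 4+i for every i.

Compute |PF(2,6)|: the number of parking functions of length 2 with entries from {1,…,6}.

|PF(2,6)| = (7−2)·7^(2−1) = 5 · 7 = 35
Check (5,6) → sorted (5,6): b_i ≤ 4+i ∀i, a PF.

35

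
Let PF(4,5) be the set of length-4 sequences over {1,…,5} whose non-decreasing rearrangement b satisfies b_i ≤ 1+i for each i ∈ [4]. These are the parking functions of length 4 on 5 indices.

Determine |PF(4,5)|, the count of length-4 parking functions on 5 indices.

|PF| = (6−4)·6^(4−1) = 2 · 216 = 432 (Pollak)
Example (3,5,2,2) → sorted (2,2,3,5): b_i ≤ 1+i ∀i, a PF.

432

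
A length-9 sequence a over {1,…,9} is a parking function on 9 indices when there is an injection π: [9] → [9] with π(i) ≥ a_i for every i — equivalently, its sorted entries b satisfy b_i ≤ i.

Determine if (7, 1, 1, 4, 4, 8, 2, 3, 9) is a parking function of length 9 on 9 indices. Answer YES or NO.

Sorted: b = (1, 1, 2, 3, 4, 4, 7, 8, 9).
  b_1=1 ≤ 1
  b_2=1 ≤ 2
  b_3=2 ≤ 3
  b_4=3 ≤ 4
  b_5=4 ≤ 5
  b_6=4 ≤ 6
  b_7=7 ≤ 7
  b_8=8 ≤ 8
  b_9=9 ≤ 9
All bounds hold ⇒ YES

YES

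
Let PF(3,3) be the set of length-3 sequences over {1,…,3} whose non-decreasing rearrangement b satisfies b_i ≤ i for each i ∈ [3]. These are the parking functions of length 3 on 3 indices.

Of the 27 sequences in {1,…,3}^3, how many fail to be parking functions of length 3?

11

#PF = (3+1−3)·(3+1)^{3−1} = 1 · 16 = 16 (Pollak)
One tuple (3,1,3) → sorted (1,3,3): b_2=3>2, not a PF.
So 27 − 16 = 11 fail.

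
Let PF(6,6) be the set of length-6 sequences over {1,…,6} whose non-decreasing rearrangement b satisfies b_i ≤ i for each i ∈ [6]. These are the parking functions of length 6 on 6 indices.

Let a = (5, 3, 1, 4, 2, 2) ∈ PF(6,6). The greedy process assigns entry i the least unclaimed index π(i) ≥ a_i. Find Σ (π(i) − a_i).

Σπ = 21 ({1..6} each once); Σa = 5+3+1+4+2+2 = 17; disp = 21−17 = 4.

4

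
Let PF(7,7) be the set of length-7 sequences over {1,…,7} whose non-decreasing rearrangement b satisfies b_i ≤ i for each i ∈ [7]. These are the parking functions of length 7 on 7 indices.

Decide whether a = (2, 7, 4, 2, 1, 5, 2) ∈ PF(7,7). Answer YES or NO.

YES

Rearranged: b = (1, 2, 2, 2, 4, 5, 7).
  b_1=1 ≤ 1
  b_2=2 ≤ 2
  b_3=2 ≤ 3
  b_4=2 ≤ 4
  b_5=4 ≤ 5
  b_6=5 ≤ 6
  b_7=7 ≤ 7
All bounds hold ⇒ YES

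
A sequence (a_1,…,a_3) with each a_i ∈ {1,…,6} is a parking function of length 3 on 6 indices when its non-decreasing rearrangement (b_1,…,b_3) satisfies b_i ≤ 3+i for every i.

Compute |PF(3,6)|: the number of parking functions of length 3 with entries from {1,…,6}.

|PF(3,6)| = (6−3+1)·(6+1)^(3−1) = 4×49 = 196 [KW]
Example (2,3,5) → sorted (2,3,5): b_i ≤ 3+i ∀i, a PF.

196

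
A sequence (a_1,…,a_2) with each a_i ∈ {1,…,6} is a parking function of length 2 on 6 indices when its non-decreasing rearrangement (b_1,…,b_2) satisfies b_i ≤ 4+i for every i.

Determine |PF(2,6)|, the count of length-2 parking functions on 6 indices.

|PF(2,6)| = (6−2+1)·(6+1)^(2−1) = 5 · 7 = 35 (Pollak)
Example (4,1) → sorted (1,4): b_i ≤ 4+i ∀i, a PF.

35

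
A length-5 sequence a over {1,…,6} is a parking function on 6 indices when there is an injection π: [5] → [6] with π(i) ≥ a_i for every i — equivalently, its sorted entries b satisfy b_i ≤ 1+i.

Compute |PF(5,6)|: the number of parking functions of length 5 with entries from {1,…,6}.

4802

|PF| = 2·7^4 = 2 · 2401 = 4802 (Konheim–Weiss)
E.g. (3,2,1,2,6) → sorted (1,2,2,3,6): b_i ≤ 1+i ∀i, a PF.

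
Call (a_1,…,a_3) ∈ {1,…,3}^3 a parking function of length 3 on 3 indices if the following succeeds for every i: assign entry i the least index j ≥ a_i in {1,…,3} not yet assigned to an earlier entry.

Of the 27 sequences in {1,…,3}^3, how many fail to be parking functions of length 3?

11

Count = 1·4^2 = 1×16 = 16
Check (2,3,3) → sorted (2,3,3): b_1=2>1, not a PF.
Total 27; non-PF = 27−16 = 11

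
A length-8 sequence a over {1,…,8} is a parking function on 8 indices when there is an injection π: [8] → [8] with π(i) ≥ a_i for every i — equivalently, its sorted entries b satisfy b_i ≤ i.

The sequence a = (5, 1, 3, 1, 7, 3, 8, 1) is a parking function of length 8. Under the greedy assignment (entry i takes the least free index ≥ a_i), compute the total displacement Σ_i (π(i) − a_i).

7

Σπ = 8·9/2 = 36 (π permutes [8]); Σa = 5+1+3+1+7+3+8+1 = 29; disp = 36−29 = 7.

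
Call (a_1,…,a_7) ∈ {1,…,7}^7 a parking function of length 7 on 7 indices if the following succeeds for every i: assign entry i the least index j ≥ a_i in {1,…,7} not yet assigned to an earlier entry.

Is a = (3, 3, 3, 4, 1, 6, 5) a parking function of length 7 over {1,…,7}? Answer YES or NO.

Sorted: b = (1, 3, 3, 3, 4, 5, 6).
  b_1=1 ≤ 1
  b_2=3 > 2
  fails at i=2 ⇒ NO

NO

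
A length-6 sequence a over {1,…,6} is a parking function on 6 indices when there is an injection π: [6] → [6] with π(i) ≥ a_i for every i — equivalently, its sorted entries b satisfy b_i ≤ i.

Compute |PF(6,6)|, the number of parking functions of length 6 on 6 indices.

#PF = (6−6+1)·(6+1)^(6−1) = 1·16807 = 16807 (Konheim–Weiss)
E.g. (1,6,4,4,2,2) → sorted (1,2,2,4,4,6): b_i ≤ i ∀i, a PF.

16807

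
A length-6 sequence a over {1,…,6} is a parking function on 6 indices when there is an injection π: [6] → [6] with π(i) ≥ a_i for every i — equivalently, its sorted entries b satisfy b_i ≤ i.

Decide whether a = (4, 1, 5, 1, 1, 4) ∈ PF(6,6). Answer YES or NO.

YES

Order a: b = (1, 1, 1, 4, 4, 5).
  b_1=1 ≤ 1
  b_2=1 ≤ 2
  b_3=1 ≤ 3
  b_4=4 ≤ 4
  b_5=4 ≤ 5
  b_6=5 ≤ 6
All bounds hold ⇒ YES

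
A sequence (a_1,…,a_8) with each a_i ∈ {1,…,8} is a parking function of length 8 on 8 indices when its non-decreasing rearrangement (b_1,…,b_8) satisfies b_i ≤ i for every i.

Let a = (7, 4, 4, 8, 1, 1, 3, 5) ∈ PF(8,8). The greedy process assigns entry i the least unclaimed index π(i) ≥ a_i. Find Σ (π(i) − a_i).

Σπ = 36 ({1..8} each once); Σa = 7+4+4+8+1+1+3+5 = 33; disp = 36−33 = 3.

3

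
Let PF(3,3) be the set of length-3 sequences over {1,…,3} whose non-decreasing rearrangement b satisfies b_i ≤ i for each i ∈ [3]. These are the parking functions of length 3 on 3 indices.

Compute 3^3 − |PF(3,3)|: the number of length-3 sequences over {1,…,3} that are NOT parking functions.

11

|PF| = (3+1−3)·(3+1)^{3−1} = 1 · 16 = 16
Example (2,3,2) → sorted (2,2,3): b_1=2>1, not a PF.
Total 27; non-PF = 27−16 = 11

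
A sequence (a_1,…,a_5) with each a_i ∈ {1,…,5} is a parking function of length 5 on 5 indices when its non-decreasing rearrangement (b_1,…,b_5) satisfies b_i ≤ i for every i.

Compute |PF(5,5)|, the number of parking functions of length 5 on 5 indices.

#PF = (5−5+1)·(5+1)^(5−1) = 1 · 1296 = 1296
E.g. (2,1,2,1,4) → sorted (1,1,2,2,4): b_i ≤ i ∀i, a PF.

1296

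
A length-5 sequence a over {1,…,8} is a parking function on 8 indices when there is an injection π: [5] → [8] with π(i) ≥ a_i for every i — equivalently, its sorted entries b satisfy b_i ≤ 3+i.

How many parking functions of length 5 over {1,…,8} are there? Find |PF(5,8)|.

26244

|PF| = (8−5+1)·(8+1)^(5−1) = 4 · 6561 = 26244 (Pollak)
Example (1,7,6,8,3) → sorted (1,3,6,7,8): b_i ≤ 3+i ∀i, a PF.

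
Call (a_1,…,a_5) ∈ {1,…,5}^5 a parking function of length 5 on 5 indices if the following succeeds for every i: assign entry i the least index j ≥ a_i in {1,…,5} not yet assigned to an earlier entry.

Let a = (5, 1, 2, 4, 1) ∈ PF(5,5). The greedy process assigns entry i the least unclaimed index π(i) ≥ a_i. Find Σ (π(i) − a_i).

Σπ(i) = 1+…+5 = 15; Σa = 5+1+2+4+1 = 13; disp = 15−13 = 2.

2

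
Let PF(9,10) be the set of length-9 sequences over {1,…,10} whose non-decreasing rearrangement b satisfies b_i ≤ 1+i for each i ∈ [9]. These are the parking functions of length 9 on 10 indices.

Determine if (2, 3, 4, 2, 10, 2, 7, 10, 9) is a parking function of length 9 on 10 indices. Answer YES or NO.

NO

Order a: b = (2, 2, 2, 3, 4, 7, 9, 10, 10).
  b_1=2 ≤ 2
  b_2=2 ≤ 3
  b_3=2 ≤ 4
  b_4=3 ≤ 5
  b_5=4 ≤ 6
  b_6=7 ≤ 7
  b_7=9 > 8
  fails at i=7 ⇒ NO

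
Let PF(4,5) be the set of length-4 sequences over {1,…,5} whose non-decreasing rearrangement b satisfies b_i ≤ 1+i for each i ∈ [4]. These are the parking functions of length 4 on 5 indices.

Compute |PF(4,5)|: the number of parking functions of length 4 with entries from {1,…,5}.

Count = 2·6^3 = 2 · 216 = 432 (Pollak)
Example (2,1,4,2) → sorted (1,2,2,4): b_i ≤ 1+i ∀i, a PF.

432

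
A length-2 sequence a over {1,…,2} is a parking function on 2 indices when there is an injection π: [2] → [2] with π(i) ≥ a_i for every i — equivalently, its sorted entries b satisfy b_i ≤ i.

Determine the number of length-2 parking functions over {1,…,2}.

|PF| = (2−2+1)·(2+1)^(2−1) = 1·3 = 3
Check (1,1) → sorted (1,1): b_i ≤ i ∀i, a PF.

3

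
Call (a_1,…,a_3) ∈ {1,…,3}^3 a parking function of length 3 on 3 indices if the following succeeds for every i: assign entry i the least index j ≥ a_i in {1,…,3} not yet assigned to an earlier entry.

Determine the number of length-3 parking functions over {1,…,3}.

16

#PF = (3+1−3)·(3+1)^{3−1} = 1 · 16 = 16
E.g. (2,2,1) → sorted (1,2,2): b_i ≤ i ∀i, a PF.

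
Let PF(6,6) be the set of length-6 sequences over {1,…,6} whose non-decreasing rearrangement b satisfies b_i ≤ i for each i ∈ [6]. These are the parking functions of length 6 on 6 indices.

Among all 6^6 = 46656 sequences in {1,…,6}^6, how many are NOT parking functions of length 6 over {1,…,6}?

|PF(6,6)| = (6+1−6)·(6+1)^{6−1} = 1·16807 = 16807 (Konheim–Weiss)
E.g. (5,5,4,4,6,4) → sorted (4,4,4,5,5,6): b_1=4>1, not a PF.
6^6 − 16807 = 46656 − 16807 = 29849

29849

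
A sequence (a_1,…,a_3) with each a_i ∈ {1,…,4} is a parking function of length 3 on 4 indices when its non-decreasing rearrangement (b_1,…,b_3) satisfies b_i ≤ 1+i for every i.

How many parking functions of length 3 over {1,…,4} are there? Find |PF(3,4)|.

|PF(3,4)| = (5−3)·5^(3−1) = 2·25 = 50
One tuple (1,2,2) → sorted (1,2,2): b_i ≤ 1+i ∀i, a PF.

50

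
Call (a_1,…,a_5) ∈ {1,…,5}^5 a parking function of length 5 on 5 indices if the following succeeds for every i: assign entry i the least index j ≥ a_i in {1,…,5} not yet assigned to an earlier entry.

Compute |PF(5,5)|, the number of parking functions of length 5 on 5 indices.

1296

|PF| = 1·6^4 = 1×1296 = 1296 (Konheim–Weiss)
Check (1,2,1,4,5) → sorted (1,1,2,4,5): b_i ≤ i ∀i, a PF.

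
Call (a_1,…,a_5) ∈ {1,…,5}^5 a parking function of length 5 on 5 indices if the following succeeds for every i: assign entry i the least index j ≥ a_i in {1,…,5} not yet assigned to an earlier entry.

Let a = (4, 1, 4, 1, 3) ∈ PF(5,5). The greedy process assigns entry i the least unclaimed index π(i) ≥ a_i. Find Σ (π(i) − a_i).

Σπ(i) = 1+…+5 = 15; Σa = 4+1+4+1+3 = 13; disp = 15−13 = 2.

2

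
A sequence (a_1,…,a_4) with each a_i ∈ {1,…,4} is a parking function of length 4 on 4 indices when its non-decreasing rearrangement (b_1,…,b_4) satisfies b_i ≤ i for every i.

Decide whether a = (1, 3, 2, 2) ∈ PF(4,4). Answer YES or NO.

Order a: b = (1, 2, 2, 3).
  b_1=1 ≤ 1
  b_2=2 ≤ 2
  b_3=2 ≤ 3
  b_4=3 ≤ 4
All bounds hold ⇒ YES

YES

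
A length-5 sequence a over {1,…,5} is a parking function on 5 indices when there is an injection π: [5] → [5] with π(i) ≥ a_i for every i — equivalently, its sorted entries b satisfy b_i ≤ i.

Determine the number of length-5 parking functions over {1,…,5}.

|PF(5,5)| = (5+1−5)·(5+1)^{5−1} = 1·1296 = 1296 (Pollak)
One tuple (1,1,2,1,4) → sorted (1,1,1,2,4): b_i ≤ i ∀i, a PF.

1296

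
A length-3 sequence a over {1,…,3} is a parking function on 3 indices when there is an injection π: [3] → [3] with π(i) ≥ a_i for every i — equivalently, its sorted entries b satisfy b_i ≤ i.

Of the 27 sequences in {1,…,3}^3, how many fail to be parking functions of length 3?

Count = (4−3)·4^(3−1) = 1·16 = 16 (Konheim–Weiss)
Example (3,1,3) → sorted (1,3,3): b_2=3>2, not a PF.
3^3 − 16 = 27 − 16 = 11

11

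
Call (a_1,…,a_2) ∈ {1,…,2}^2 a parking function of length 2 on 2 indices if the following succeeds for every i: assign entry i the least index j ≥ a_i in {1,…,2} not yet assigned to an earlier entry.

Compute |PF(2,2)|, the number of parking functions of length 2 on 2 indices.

3

#PF = (2−2+1)·(2+1)^(2−1) = 1·3 = 3 (Konheim–Weiss)
E.g. (1,2) → sorted (1,2): b_i ≤ i ∀i, a PF.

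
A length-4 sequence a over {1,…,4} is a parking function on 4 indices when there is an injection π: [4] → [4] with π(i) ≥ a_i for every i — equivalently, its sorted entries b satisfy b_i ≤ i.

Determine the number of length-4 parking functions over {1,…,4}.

#PF = (4−4+1)·(4+1)^(4−1) = 1·125 = 125 (Pollak)
Example (3,1,4,2) → sorted (1,2,3,4): b_i ≤ i ∀i, a PF.

125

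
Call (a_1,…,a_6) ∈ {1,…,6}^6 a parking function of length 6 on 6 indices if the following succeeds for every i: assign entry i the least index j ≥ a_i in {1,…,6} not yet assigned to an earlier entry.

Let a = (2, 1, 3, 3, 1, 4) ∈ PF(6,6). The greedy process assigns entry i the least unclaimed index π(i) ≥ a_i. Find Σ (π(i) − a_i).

7

Σπ(i) = 1+…+6 = 21; Σa = 2+1+3+3+1+4 = 14; disp = 21−14 = 7.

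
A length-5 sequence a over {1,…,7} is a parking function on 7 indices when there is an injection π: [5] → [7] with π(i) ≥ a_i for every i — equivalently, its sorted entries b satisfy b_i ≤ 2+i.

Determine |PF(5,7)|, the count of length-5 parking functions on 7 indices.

#PF = (8−5)·8^(5−1) = 3 · 4096 = 12288 (Konheim–Weiss)
E.g. (6,3,2,2,2) → sorted (2,2,2,3,6): b_i ≤ 2+i ∀i, a PF.

12288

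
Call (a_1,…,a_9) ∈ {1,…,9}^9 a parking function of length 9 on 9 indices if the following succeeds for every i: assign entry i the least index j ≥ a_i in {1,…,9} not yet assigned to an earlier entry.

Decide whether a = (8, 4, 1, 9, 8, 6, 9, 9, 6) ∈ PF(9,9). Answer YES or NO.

Order a: b = (1, 4, 6, 6, 8, 8, 9, 9, 9).
  b_1=1 ≤ 1
  b_2=4 > 2
  fails at i=2 ⇒ NO

NO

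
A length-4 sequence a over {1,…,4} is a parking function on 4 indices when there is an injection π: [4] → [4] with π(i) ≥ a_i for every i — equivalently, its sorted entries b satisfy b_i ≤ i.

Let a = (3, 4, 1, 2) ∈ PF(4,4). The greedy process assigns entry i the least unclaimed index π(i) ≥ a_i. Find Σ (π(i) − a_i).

Σπ(i) = 1+…+4 = 10; Σa = 3+4+1+2 = 10; disp = 10−10 = 0.

0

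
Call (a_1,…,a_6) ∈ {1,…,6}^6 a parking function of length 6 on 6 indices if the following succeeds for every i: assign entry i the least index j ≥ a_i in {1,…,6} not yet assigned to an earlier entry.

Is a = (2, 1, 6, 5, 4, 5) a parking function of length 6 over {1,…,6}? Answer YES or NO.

Order a: b = (1, 2, 4, 5, 5, 6).
  b_1=1 ≤ 1
  b_2=2 ≤ 2
  b_3=4 > 3
  fails at i=3 ⇒ NO

NO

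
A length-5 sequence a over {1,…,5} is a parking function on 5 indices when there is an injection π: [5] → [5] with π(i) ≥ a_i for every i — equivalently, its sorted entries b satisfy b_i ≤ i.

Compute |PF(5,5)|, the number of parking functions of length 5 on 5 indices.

#PF = (5+1−5)·(5+1)^{5−1} = 1·1296 = 1296 [KW]
Check (3,2,5,3,1) → sorted (1,2,3,3,5): b_i ≤ i ∀i, a PF.

1296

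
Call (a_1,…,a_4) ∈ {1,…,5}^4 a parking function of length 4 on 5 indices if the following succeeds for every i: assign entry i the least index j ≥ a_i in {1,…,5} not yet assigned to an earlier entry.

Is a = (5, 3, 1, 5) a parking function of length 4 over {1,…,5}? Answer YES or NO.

Rearranged: b = (1, 3, 5, 5).
  b_1=1 ≤ 2
  b_2=3 ≤ 3
  b_3=5 > 4
  fails at i=3 ⇒ NO

NO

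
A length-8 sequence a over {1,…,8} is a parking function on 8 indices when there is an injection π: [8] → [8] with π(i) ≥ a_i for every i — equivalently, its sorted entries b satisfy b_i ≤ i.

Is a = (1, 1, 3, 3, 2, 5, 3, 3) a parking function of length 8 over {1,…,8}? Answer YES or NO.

Sorted: b = (1, 1, 2, 3, 3, 3, 3, 5).
  b_1=1 ≤ 1
  b_2=1 ≤ 2
  b_3=2 ≤ 3
  b_4=3 ≤ 4
  b_5=3 ≤ 5
  b_6=3 ≤ 6
  b_7=3 ≤ 7
  b_8=5 ≤ 8
All bounds hold ⇒ YES

YES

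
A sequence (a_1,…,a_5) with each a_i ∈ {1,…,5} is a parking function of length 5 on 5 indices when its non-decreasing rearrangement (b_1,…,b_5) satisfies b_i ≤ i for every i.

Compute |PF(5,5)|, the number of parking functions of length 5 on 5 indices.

1296

|PF(5,5)| = 1·6^4 = 1×1296 = 1296 [KW]
Example (2,1,4,5,3) → sorted (1,2,3,4,5): b_i ≤ i ∀i, a PF.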